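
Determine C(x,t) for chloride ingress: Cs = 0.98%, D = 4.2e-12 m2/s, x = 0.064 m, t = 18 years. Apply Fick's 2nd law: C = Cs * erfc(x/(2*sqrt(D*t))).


t_seconds = 18 * 365.25 * 24 * 3600 = 568036800.0 s
arg = 0.064 / (2 * sqrt(4.2e-12 * 568036800.0))
= 0.6551
erfc(0.6551) = 0.3542
C = 0.98 * 0.3542 = 0.3471%

0.3471


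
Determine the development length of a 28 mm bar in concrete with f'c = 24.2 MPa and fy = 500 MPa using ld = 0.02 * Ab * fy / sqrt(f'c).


Ab = pi * 28^2 / 4 = 615.752 mm2
ld = 0.02 * 615.752 * 500 / sqrt(24.2)
= 1251.7 mm

1251.7


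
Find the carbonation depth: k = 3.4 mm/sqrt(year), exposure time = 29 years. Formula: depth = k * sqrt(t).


depth = k * sqrt(t)
= 3.4 * sqrt(29)
= 18.31 mm

18.31


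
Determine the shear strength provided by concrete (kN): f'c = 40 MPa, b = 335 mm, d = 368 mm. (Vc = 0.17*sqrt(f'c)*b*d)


Vc = 0.17 * sqrt(40) * 335 * 368 / 1000
= 132.55 kN

132.55


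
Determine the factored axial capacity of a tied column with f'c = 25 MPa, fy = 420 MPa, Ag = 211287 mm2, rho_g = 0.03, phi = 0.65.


Ast = rho * Ag = 0.03 * 211287 = 6338.61 mm2
phi*Pn = 0.65 * 0.80 * (0.85 * 25 * (211287 - 6338.61) + 420 * 6338.61) / 1000
= 3649.03 kN

3649.03


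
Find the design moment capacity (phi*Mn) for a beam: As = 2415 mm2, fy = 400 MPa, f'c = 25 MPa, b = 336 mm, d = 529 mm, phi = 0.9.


a = As * fy / (0.85 * f'c * b)
= 2415 * 400 / (0.85 * 25 * 336)
= 135.2941 mm
Mn = As * fy * (d - a/2) / 10^6
= 445.6669 kN-m
phi*Mn = 0.9 * 445.6669 = 401.1 kN-m

401.1


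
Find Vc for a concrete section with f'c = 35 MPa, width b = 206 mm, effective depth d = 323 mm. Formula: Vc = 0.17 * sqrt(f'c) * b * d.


Vc = 0.17 * sqrt(35) * 206 * 323 / 1000
= 66.92 kN

66.92


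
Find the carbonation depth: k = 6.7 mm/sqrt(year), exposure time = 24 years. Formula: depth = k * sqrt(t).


depth = k * sqrt(t)
= 6.7 * sqrt(24)
= 32.82 mm

32.82


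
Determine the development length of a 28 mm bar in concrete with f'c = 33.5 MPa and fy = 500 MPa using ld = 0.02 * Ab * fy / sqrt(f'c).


Ab = pi * 28^2 / 4 = 615.752 mm2
ld = 0.02 * 615.752 * 500 / sqrt(33.5)
= 1063.9 mm

1063.9


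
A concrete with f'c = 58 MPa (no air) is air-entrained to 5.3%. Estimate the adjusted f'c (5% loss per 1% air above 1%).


Strength loss = (5.3 - 1) * 5 = 21.5%
f'c = 58 * (1 - 21.5/100)
= 45.53 MPa

45.53


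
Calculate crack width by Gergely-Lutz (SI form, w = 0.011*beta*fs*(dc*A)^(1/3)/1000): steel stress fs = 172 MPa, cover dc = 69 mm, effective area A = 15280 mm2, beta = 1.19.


w = 0.011 * beta * fs * (dc * A)^(1/3) / 1000
= 0.011 * 1.19 * 172 * (69 * 15280)^(1/3) / 1000
= 0.229 mm

0.229


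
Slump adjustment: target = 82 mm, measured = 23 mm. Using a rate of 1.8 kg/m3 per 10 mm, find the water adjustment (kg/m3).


Difference = 82 - 23 = 59 mm
Water adjustment = 59 * 1.8 / 10 = 10.6 kg/m3

10.6


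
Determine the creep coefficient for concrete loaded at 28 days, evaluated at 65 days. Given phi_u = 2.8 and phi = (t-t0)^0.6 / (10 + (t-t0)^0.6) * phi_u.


dt = 65 - 28 = 37
phi = 37^0.6 / (10 + 37^0.6) * 2.8
= 1.305

1.305


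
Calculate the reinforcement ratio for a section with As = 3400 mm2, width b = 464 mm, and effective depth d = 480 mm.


rho = As / (b * d)
= 3400 / (464 * 480)
= 0.0153

0.0153


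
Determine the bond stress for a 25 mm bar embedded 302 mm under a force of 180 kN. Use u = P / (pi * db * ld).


u = P / (pi * db * ld)
= 180 * 1000 / (pi * 25 * 302)
= 7.589 MPa

7.589


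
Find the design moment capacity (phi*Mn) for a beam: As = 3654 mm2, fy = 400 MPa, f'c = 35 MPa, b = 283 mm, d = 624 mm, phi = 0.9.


a = As * fy / (0.85 * f'c * b)
= 3654 * 400 / (0.85 * 35 * 283)
= 173.6022 mm
Mn = As * fy * (d - a/2) / 10^6
= 785.1699 kN-m
phi*Mn = 0.9 * 785.1699 = 706.65 kN-m

706.65


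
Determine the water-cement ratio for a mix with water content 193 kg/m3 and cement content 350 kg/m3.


w/c = water / cement
w/c = 193 / 350 = 0.551

0.551


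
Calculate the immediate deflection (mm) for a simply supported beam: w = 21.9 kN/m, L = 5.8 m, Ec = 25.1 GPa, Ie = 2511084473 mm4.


Convert: L = 5.8 m = 5800 mm, Ec = 25.1 GPa = 25100 MPa
delta = 5 * 21.9 * 5800^4 / (384 * 25100 * 2511084473)
= 5.12 mm

5.12


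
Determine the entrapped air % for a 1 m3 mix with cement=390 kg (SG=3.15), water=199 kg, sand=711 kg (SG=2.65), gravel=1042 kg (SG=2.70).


Vol cement = 390 / (3.15 * 1000) = 0.12381 m3
Vol water = 199 / 1000 = 0.199 m3
Vol sand = 711 / (2.65 * 1000) = 0.268302 m3
Vol gravel = 1042 / (2.70 * 1000) = 0.385926 m3
Total solid + water volume = 0.977037 m3
Air = (1 - 0.977037) * 100 = 2.3%

2.3


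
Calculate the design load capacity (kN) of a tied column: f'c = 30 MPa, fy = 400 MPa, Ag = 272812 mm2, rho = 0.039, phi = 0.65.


Ast = rho * Ag = 0.039 * 272812 = 10639.668 mm2
phi*Pn = 0.65 * 0.80 * (0.85 * 30 * (272812 - 10639.668) + 400 * 10639.668) / 1000
= 5689.46 kN

5689.46


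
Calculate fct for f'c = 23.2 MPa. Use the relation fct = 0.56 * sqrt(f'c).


fct = 0.56 * sqrt(23.2)
= 0.56 * 4.817
= 2.697 MPa

2.697


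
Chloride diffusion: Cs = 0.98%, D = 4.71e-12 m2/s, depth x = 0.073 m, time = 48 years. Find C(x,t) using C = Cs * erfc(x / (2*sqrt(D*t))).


t_seconds = 48 * 365.25 * 24 * 3600 = 1514764800.0 s
arg = 0.073 / (2 * sqrt(4.71e-12 * 1514764800.0))
= 0.4321
erfc(0.4321) = 0.5411
C = 0.98 * 0.5411 = 0.5303%

0.5303


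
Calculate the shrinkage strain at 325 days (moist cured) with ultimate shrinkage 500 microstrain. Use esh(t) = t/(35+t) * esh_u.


esh(325) = 325 / (35 + 325) * 500
= 325 / 360 * 500
= 451.4 microstrain

451.4


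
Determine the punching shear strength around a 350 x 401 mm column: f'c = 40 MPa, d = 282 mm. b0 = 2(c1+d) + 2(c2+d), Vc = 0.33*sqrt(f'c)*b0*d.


b0 = 2*(350 + 282) + 2*(401 + 282) = 2630 mm
Vc = 0.33 * sqrt(40) * 2630 * 282 / 1000
= 1547.92 kN

1547.92


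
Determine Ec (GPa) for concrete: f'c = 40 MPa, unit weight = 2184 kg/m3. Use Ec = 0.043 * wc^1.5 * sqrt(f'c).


Ec = 0.043 * 2184^1.5 * sqrt(40) / 1000
= 27.76 GPa

27.76


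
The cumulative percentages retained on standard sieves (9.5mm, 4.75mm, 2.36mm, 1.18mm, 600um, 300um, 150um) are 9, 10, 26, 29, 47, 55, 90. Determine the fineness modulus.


FM = sum(cumulative % retained) / 100
= 266 / 100
= 2.66

2.66


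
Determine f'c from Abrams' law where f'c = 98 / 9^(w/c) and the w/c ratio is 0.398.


f'c = 98 / 9^0.398
= 98 / 2.398
= 40.87 MPa

40.87


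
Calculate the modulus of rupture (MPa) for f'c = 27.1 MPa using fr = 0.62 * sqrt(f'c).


fr = 0.62 * sqrt(27.1)
= 3.228 MPa

3.228


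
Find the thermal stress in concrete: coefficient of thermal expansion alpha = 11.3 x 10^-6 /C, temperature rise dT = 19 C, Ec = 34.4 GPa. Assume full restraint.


sigma = alpha * dT * Ec
= 11.3e-6 * 19 * 34.4 * 1000
= 7.386 MPa

7.386


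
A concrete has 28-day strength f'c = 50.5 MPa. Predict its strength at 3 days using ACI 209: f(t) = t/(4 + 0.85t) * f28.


f(3) = 3 / (4 + 0.85 * 3) * 50.5
= 3 / 6.55 * 50.5
= 23.13 MPa

23.13


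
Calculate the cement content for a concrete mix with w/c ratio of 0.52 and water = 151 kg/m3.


Cement = water / (w/c)
= 151 / 0.52
= 290.4 kg/m3

290.4


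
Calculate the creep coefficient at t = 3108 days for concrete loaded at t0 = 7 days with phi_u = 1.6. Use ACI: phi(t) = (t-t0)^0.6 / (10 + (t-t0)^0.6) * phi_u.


dt = 3108 - 7 = 3101
phi = 3101^0.6 / (10 + 3101^0.6) * 1.6
= 1.481

1.481


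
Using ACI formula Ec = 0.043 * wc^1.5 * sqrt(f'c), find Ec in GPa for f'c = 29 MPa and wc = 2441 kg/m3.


Ec = 0.043 * 2441^1.5 * sqrt(29) / 1000
= 27.93 GPa

27.93


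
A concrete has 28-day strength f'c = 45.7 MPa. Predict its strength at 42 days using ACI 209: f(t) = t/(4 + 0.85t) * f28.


f(42) = 42 / (4 + 0.85 * 42) * 45.7
= 42 / 39.7 * 45.7
= 48.35 MPa

48.35


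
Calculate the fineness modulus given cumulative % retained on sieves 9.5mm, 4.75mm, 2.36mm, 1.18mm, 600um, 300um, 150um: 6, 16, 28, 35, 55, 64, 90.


FM = sum(cumulative % retained) / 100
= 294 / 100
= 2.94

2.94


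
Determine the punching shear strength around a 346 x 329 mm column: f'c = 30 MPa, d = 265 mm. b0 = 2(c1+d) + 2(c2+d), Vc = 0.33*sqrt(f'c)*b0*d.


b0 = 2*(346 + 265) + 2*(329 + 265) = 2410 mm
Vc = 0.33 * sqrt(30) * 2410 * 265 / 1000
= 1154.35 kN

1154.35


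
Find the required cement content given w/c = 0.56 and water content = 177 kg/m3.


Cement = water / (w/c)
= 177 / 0.56
= 316.1 kg/m3

316.1


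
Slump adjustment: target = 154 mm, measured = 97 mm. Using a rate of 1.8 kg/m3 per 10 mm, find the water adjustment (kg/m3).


Difference = 154 - 97 = 57 mm
Water adjustment = 57 * 1.8 / 10 = 10.3 kg/m3

10.3


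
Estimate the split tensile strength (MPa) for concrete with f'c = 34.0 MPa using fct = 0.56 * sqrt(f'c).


fct = 0.56 * sqrt(34.0)
= 0.56 * 5.831
= 3.265 MPa

3.265


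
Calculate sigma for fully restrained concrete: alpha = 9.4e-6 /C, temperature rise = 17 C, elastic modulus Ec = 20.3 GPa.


sigma = alpha * dT * Ec
= 9.4e-6 * 17 * 20.3 * 1000
= 3.244 MPa

3.244


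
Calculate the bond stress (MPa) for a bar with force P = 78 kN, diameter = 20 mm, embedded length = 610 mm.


u = P / (pi * db * ld)
= 78 * 1000 / (pi * 20 * 610)
= 2.035 MPa

2.035


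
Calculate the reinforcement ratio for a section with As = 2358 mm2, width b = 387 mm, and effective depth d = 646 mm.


rho = As / (b * d)
= 2358 / (387 * 646)
= 0.0094

0.0094


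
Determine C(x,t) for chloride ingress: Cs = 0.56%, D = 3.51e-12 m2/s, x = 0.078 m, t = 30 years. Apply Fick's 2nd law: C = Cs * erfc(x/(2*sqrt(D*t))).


t_seconds = 30 * 365.25 * 24 * 3600 = 946728000.0 s
arg = 0.078 / (2 * sqrt(3.51e-12 * 946728000.0))
= 0.6765
erfc(0.6765) = 0.3387
C = 0.56 * 0.3387 = 0.1897%

0.1897


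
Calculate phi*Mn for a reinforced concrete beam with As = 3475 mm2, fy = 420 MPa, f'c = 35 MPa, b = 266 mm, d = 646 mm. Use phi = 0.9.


a = As * fy / (0.85 * f'c * b)
= 3475 * 420 / (0.85 * 35 * 266)
= 184.4317 mm
Mn = As * fy * (d - a/2) / 10^6
= 808.248 kN-m
phi*Mn = 0.9 * 808.248 = 727.42 kN-m

727.42


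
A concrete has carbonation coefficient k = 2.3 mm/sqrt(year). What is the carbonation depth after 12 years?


depth = k * sqrt(t)
= 2.3 * sqrt(12)
= 7.97 mm

7.97


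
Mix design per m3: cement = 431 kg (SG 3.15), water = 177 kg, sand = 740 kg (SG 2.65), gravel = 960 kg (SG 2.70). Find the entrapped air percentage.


Vol cement = 431 / (3.15 * 1000) = 0.136825 m3
Vol water = 177 / 1000 = 0.177 m3
Vol sand = 740 / (2.65 * 1000) = 0.279245 m3
Vol gravel = 960 / (2.70 * 1000) = 0.355556 m3
Total solid + water volume = 0.948626 m3
Air = (1 - 0.948626) * 100 = 5.14%

5.14


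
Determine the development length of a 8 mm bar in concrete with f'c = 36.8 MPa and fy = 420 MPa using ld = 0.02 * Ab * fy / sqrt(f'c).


Ab = pi * 8^2 / 4 = 50.265 mm2
ld = 0.02 * 50.265 * 420 / sqrt(36.8)
= 69.6 mm

69.6


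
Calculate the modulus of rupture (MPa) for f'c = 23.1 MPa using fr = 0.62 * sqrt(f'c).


fr = 0.62 * sqrt(23.1)
= 2.98 MPa

2.98


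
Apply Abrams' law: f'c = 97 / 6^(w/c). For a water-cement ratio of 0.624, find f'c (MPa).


f'c = 97 / 6^0.624
= 97 / 3.059
= 31.71 MPa

31.71


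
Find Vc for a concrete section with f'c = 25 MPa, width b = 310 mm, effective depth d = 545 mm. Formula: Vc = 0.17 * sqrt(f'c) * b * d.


Vc = 0.17 * sqrt(25) * 310 * 545 / 1000
= 143.61 kN

143.61


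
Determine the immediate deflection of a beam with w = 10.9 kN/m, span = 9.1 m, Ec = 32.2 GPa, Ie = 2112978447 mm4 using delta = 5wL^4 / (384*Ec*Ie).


Convert: L = 9.1 m = 9100 mm, Ec = 32.2 GPa = 32200 MPa
delta = 5 * 10.9 * 9100^4 / (384 * 32200 * 2112978447)
= 14.3 mm

14.3


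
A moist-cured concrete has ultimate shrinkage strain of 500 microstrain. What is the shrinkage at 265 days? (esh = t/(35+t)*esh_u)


esh(265) = 265 / (35 + 265) * 500
= 265 / 300 * 500
= 441.7 microstrain

441.7


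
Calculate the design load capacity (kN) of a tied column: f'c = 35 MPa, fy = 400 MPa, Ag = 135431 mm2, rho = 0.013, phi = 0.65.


Ast = rho * Ag = 0.013 * 135431 = 1760.603 mm2
phi*Pn = 0.65 * 0.80 * (0.85 * 35 * (135431 - 1760.603) + 400 * 1760.603) / 1000
= 2434.09 kN

2434.09


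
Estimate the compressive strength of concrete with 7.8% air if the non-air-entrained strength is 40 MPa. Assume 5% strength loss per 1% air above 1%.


Strength loss = (7.8 - 1) * 5 = 34.0%
f'c = 40 * (1 - 34.0/100)
= 26.4 MPa

26.4


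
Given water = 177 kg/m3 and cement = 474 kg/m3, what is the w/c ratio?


w/c = water / cement
w/c = 177 / 474 = 0.373

0.373


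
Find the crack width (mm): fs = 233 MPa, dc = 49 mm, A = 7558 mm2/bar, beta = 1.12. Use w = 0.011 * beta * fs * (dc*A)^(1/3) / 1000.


w = 0.011 * beta * fs * (dc * A)^(1/3) / 1000
= 0.011 * 1.12 * 233 * (49 * 7558)^(1/3) / 1000
= 0.206 mm

0.206


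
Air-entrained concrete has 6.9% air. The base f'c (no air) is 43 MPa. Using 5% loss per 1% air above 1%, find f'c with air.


Strength loss = (6.9 - 1) * 5 = 29.5%
f'c = 43 * (1 - 29.5/100)
= 30.32 MPa

30.32


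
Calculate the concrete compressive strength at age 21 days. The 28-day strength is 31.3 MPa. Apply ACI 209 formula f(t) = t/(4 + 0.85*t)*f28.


f(21) = 21 / (4 + 0.85 * 21) * 31.3
= 21 / 21.85 * 31.3
= 30.08 MPa

30.08


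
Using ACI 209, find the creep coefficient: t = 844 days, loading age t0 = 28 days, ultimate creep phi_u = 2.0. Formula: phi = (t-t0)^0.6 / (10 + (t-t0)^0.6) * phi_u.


dt = 844 - 28 = 816
phi = 816^0.6 / (10 + 816^0.6) * 2.0
= 1.696

1.696


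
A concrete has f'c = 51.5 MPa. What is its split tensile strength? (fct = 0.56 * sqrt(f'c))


fct = 0.56 * sqrt(51.5)
= 0.56 * 7.176
= 4.019 MPa

4.019


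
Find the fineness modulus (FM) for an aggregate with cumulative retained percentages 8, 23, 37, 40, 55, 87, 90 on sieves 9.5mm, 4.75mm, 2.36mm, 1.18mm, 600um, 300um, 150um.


FM = sum(cumulative % retained) / 100
= 340 / 100
= 3.4

3.4


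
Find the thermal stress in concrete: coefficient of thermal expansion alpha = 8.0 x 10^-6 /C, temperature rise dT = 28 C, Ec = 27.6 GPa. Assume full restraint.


sigma = alpha * dT * Ec
= 8.0e-6 * 28 * 27.6 * 1000
= 6.182 MPa

6.182


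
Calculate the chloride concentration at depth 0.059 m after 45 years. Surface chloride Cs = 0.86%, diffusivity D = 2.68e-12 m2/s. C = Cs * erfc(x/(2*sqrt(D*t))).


t_seconds = 45 * 365.25 * 24 * 3600 = 1420092000.0 s
arg = 0.059 / (2 * sqrt(2.68e-12 * 1420092000.0))
= 0.4782
erfc(0.4782) = 0.4989
C = 0.86 * 0.4989 = 0.429%

0.429


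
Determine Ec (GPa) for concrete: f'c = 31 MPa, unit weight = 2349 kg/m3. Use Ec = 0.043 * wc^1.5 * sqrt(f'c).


Ec = 0.043 * 2349^1.5 * sqrt(31) / 1000
= 27.26 GPa

27.26


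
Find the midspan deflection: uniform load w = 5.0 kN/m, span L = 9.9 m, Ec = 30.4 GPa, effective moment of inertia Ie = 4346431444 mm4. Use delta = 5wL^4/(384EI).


Convert: L = 9.9 m = 9900 mm, Ec = 30.4 GPa = 30400 MPa
delta = 5 * 5.0 * 9900^4 / (384 * 30400 * 4346431444)
= 4.73 mm

4.73


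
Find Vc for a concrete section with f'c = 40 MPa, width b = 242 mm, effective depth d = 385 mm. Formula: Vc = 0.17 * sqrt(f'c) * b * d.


Vc = 0.17 * sqrt(40) * 242 * 385 / 1000
= 100.17 kN

100.17


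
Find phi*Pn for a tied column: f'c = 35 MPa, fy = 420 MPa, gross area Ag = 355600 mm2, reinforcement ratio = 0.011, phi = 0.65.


Ast = rho * Ag = 0.011 * 355600 = 3911.6 mm2
phi*Pn = 0.65 * 0.80 * (0.85 * 35 * (355600 - 3911.6) + 420 * 3911.6) / 1000
= 6294.91 kN

6294.91


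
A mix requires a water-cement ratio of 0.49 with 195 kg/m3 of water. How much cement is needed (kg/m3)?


Cement = water / (w/c)
= 195 / 0.49
= 398.0 kg/m3

398.0


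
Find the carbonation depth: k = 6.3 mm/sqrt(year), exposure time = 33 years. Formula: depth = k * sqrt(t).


depth = k * sqrt(t)
= 6.3 * sqrt(33)
= 36.19 mm

36.19


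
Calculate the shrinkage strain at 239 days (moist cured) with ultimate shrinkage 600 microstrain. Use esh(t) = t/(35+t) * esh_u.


esh(239) = 239 / (35 + 239) * 600
= 239 / 274 * 600
= 523.4 microstrain

523.4


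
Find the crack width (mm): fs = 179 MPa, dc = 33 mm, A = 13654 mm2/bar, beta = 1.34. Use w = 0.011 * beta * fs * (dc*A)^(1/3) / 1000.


w = 0.011 * beta * fs * (dc * A)^(1/3) / 1000
= 0.011 * 1.34 * 179 * (33 * 13654)^(1/3) / 1000
= 0.202 mm

0.202


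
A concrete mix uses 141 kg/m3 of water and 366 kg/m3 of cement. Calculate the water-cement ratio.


w/c = water / cement
w/c = 141 / 366 = 0.385

0.385


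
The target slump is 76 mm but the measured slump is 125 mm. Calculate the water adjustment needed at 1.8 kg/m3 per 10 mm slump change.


Difference = 76 - 125 = -49 mm
Water adjustment = -49 * 1.8 / 10 = -8.8 kg/m3

-8.8


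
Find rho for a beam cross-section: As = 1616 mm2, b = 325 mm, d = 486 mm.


rho = As / (b * d)
= 1616 / (325 * 486)
= 0.0102

0.0102


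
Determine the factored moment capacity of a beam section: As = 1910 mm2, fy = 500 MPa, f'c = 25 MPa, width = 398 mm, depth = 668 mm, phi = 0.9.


a = As * fy / (0.85 * f'c * b)
= 1910 * 500 / (0.85 * 25 * 398)
= 112.9175 mm
Mn = As * fy * (d - a/2) / 10^6
= 584.0219 kN-m
phi*Mn = 0.9 * 584.0219 = 525.62 kN-m

525.62


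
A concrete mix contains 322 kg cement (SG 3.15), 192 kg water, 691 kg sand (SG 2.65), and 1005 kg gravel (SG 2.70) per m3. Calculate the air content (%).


Vol cement = 322 / (3.15 * 1000) = 0.102222 m3
Vol water = 192 / 1000 = 0.192 m3
Vol sand = 691 / (2.65 * 1000) = 0.260755 m3
Vol gravel = 1005 / (2.70 * 1000) = 0.372222 m3
Total solid + water volume = 0.927199 m3
Air = (1 - 0.927199) * 100 = 7.28%

7.28


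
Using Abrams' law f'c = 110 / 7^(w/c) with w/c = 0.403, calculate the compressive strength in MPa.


f'c = 110 / 7^0.403
= 110 / 2.191
= 50.21 MPa

50.21


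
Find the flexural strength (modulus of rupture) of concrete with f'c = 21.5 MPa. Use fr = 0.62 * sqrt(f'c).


fr = 0.62 * sqrt(21.5)
= 2.875 MPa

2.875


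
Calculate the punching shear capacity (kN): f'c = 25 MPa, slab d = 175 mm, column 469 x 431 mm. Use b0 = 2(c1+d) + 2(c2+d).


b0 = 2*(469 + 175) + 2*(431 + 175) = 2500 mm
Vc = 0.33 * sqrt(25) * 2500 * 175 / 1000
= 721.88 kN

721.88


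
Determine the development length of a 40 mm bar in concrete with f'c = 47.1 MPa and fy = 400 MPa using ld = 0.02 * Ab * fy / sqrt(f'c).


Ab = pi * 40^2 / 4 = 1256.637 mm2
ld = 0.02 * 1256.637 * 400 / sqrt(47.1)
= 1464.8 mm

1464.8


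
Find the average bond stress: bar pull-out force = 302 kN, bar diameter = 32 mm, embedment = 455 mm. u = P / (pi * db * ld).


u = P / (pi * db * ld)
= 302 * 1000 / (pi * 32 * 455)
= 6.602 MPa

6.602


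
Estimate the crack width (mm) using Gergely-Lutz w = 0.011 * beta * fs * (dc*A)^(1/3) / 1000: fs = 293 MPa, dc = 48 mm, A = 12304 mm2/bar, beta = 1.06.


w = 0.011 * beta * fs * (dc * A)^(1/3) / 1000
= 0.011 * 1.06 * 293 * (48 * 12304)^(1/3) / 1000
= 0.287 mm

0.287


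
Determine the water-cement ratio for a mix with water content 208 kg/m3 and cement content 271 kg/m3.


w/c = water / cement
w/c = 208 / 271 = 0.768

0.768


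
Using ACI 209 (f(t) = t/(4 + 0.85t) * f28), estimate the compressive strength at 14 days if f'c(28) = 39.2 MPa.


f(14) = 14 / (4 + 0.85 * 14) * 39.2
= 14 / 15.9 * 39.2
= 34.52 MPa

34.52


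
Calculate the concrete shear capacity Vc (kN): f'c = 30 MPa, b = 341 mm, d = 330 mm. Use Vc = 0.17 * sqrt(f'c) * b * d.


Vc = 0.17 * sqrt(30) * 341 * 330 / 1000
= 104.78 kN

104.78


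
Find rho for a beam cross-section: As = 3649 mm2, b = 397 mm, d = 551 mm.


rho = As / (b * d)
= 3649 / (397 * 551)
= 0.0167

0.0167


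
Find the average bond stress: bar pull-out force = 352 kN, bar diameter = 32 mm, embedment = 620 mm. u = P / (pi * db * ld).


u = P / (pi * db * ld)
= 352 * 1000 / (pi * 32 * 620)
= 5.647 MPa

5.647


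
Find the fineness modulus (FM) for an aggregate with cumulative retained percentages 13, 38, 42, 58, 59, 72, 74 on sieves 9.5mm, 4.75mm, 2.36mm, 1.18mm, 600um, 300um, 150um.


FM = sum(cumulative % retained) / 100
= 356 / 100
= 3.56

3.56


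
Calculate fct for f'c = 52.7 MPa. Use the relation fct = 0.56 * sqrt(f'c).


fct = 0.56 * sqrt(52.7)
= 0.56 * 7.259
= 4.065 MPa

4.065


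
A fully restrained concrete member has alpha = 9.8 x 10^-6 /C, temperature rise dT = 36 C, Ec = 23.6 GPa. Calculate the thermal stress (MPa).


sigma = alpha * dT * Ec
= 9.8e-6 * 36 * 23.6 * 1000
= 8.326 MPa

8.326


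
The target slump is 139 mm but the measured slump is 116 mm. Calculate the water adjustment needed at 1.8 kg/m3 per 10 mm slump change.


Difference = 139 - 116 = 23 mm
Water adjustment = 23 * 1.8 / 10 = 4.1 kg/m3

4.1


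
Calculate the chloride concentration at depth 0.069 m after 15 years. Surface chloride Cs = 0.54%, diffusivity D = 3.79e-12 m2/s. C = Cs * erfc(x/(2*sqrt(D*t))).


t_seconds = 15 * 365.25 * 24 * 3600 = 473364000.0 s
arg = 0.069 / (2 * sqrt(3.79e-12 * 473364000.0))
= 0.8145
erfc(0.8145) = 0.2494
C = 0.54 * 0.2494 = 0.1347%

0.1347


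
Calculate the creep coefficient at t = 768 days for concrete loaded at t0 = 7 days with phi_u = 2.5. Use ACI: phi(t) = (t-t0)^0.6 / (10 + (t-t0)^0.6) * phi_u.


dt = 768 - 7 = 761
phi = 761^0.6 / (10 + 761^0.6) * 2.5
= 2.107

2.107


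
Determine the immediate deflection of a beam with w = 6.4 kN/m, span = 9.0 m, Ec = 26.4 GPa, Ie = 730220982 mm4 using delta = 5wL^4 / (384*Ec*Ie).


Convert: L = 9.0 m = 9000 mm, Ec = 26.4 GPa = 26400 MPa
delta = 5 * 6.4 * 9000^4 / (384 * 26400 * 730220982)
= 28.36 mm

28.36


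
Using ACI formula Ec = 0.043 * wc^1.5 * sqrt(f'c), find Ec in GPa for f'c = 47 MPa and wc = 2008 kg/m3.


Ec = 0.043 * 2008^1.5 * sqrt(47) / 1000
= 26.53 GPa

26.53


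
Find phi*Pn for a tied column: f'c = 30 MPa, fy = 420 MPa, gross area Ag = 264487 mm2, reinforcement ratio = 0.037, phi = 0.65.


Ast = rho * Ag = 0.037 * 264487 = 9786.019 mm2
phi*Pn = 0.65 * 0.80 * (0.85 * 30 * (264487 - 9786.019) + 420 * 9786.019) / 1000
= 5514.6 kN

5514.6


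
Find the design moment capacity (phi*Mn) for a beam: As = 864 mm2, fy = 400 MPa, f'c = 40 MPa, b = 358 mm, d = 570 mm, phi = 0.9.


a = As * fy / (0.85 * f'c * b)
= 864 * 400 / (0.85 * 40 * 358)
= 28.393 mm
Mn = As * fy * (d - a/2) / 10^6
= 192.0857 kN-m
phi*Mn = 0.9 * 192.0857 = 172.88 kN-m

172.88


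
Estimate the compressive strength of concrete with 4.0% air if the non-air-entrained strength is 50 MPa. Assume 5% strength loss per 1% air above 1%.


Strength loss = (4.0 - 1) * 5 = 15.0%
f'c = 50 * (1 - 15.0/100)
= 42.5 MPa

42.5


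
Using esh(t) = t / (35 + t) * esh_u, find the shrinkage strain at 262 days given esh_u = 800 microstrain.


esh(262) = 262 / (35 + 262) * 800
= 262 / 297 * 800
= 705.7 microstrain

705.7


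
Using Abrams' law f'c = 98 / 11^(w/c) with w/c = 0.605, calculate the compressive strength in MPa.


f'c = 98 / 11^0.605
= 98 / 4.266
= 22.97 MPa

22.97


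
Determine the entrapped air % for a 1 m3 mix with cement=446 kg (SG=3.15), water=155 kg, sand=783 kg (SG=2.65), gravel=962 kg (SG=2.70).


Vol cement = 446 / (3.15 * 1000) = 0.141587 m3
Vol water = 155 / 1000 = 0.155 m3
Vol sand = 783 / (2.65 * 1000) = 0.295472 m3
Vol gravel = 962 / (2.70 * 1000) = 0.356296 m3
Total solid + water volume = 0.948355 m3
Air = (1 - 0.948355) * 100 = 5.16%

5.16


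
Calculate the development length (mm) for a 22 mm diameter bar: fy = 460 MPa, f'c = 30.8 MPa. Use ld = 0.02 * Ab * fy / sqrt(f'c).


Ab = pi * 22^2 / 4 = 380.133 mm2
ld = 0.02 * 380.133 * 460 / sqrt(30.8)
= 630.2 mm

630.2


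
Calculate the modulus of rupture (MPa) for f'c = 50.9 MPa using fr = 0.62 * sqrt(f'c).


fr = 0.62 * sqrt(50.9)
= 4.423 MPa

4.423


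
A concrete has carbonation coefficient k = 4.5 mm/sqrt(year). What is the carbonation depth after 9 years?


depth = k * sqrt(t)
= 4.5 * sqrt(9)
= 13.5 mm

13.5


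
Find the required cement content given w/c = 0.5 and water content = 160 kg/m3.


Cement = water / (w/c)
= 160 / 0.5
= 320.0 kg/m3

320.0


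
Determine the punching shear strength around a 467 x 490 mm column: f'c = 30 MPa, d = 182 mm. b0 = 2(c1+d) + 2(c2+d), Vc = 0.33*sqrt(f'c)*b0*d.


b0 = 2*(467 + 182) + 2*(490 + 182) = 2642 mm
Vc = 0.33 * sqrt(30) * 2642 * 182 / 1000
= 869.12 kN

869.12


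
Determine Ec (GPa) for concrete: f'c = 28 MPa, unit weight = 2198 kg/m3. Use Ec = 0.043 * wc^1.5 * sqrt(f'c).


Ec = 0.043 * 2198^1.5 * sqrt(28) / 1000
= 23.45 GPa

23.45


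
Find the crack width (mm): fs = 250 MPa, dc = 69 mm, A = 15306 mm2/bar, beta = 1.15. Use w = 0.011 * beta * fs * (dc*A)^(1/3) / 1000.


w = 0.011 * beta * fs * (dc * A)^(1/3) / 1000
= 0.011 * 1.15 * 250 * (69 * 15306)^(1/3) / 1000
= 0.322 mm

0.322


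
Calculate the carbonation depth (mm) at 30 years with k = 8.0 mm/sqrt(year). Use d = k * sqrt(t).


depth = k * sqrt(t)
= 8.0 * sqrt(30)
= 43.82 mm

43.82


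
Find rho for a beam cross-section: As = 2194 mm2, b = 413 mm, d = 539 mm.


rho = As / (b * d)
= 2194 / (413 * 539)
= 0.0099

0.0099


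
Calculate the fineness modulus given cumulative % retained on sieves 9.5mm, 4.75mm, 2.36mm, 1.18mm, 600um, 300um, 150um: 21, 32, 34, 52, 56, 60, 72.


FM = sum(cumulative % retained) / 100
= 327 / 100
= 3.27

3.27


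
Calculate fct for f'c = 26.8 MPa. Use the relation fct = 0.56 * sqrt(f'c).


fct = 0.56 * sqrt(26.8)
= 0.56 * 5.177
= 2.899 MPa

2.899


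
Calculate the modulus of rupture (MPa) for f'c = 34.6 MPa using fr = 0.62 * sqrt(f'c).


fr = 0.62 * sqrt(34.6)
= 3.647 MPa

3.647


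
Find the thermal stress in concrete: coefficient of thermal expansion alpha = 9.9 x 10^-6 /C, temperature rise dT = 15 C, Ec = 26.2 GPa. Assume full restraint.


sigma = alpha * dT * Ec
= 9.9e-6 * 15 * 26.2 * 1000
= 3.891 MPa

3.891


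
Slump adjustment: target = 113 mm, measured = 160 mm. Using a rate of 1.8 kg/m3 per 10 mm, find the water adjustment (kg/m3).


Difference = 113 - 160 = -47 mm
Water adjustment = -47 * 1.8 / 10 = -8.5 kg/m3

-8.5


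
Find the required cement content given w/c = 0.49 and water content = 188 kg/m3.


Cement = water / (w/c)
= 188 / 0.49
= 383.7 kg/m3

383.7


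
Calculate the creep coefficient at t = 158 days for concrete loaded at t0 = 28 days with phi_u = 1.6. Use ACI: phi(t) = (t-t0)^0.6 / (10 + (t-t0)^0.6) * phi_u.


dt = 158 - 28 = 130
phi = 130^0.6 / (10 + 130^0.6) * 1.6
= 1.04

1.04


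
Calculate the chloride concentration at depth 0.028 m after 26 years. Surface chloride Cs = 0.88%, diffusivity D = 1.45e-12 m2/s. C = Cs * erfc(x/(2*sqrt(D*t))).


t_seconds = 26 * 365.25 * 24 * 3600 = 820497600.0 s
arg = 0.028 / (2 * sqrt(1.45e-12 * 820497600.0))
= 0.4059
erfc(0.4059) = 0.566
C = 0.88 * 0.566 = 0.498%

0.498


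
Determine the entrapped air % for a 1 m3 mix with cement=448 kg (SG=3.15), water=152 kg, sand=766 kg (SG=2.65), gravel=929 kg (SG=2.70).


Vol cement = 448 / (3.15 * 1000) = 0.142222 m3
Vol water = 152 / 1000 = 0.152 m3
Vol sand = 766 / (2.65 * 1000) = 0.289057 m3
Vol gravel = 929 / (2.70 * 1000) = 0.344074 m3
Total solid + water volume = 0.927353 m3
Air = (1 - 0.927353) * 100 = 7.26%

7.26


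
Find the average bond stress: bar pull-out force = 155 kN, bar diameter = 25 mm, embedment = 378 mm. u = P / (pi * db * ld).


u = P / (pi * db * ld)
= 155 * 1000 / (pi * 25 * 378)
= 5.221 MPa

5.221


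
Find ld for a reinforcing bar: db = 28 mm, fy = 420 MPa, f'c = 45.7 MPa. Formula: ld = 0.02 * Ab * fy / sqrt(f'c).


Ab = pi * 28^2 / 4 = 615.752 mm2
ld = 0.02 * 615.752 * 420 / sqrt(45.7)
= 765.1 mm

765.1


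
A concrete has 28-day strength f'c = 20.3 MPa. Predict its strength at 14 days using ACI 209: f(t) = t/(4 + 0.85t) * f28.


f(14) = 14 / (4 + 0.85 * 14) * 20.3
= 14 / 15.9 * 20.3
= 17.87 MPa

17.87


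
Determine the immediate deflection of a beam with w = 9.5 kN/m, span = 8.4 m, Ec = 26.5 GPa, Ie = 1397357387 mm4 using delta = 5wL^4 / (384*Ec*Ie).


Convert: L = 8.4 m = 8400 mm, Ec = 26.5 GPa = 26500 MPa
delta = 5 * 9.5 * 8400^4 / (384 * 26500 * 1397357387)
= 16.63 mm

16.63


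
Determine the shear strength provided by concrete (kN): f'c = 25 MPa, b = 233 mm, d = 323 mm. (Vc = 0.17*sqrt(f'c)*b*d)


Vc = 0.17 * sqrt(25) * 233 * 323 / 1000
= 63.97 kN

63.97


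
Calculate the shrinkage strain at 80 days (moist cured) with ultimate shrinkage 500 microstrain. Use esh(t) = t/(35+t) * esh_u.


esh(80) = 80 / (35 + 80) * 500
= 80 / 115 * 500
= 347.8 microstrain

347.8


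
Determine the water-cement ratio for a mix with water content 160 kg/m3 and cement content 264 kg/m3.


w/c = water / cement
w/c = 160 / 264 = 0.606

0.606


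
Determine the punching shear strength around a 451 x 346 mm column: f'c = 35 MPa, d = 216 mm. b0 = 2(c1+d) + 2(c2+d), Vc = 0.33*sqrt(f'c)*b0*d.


b0 = 2*(451 + 216) + 2*(346 + 216) = 2458 mm
Vc = 0.33 * sqrt(35) * 2458 * 216 / 1000
= 1036.53 kN

1036.53


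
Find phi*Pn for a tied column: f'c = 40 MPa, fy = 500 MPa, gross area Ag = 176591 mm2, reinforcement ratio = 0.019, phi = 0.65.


Ast = rho * Ag = 0.019 * 176591 = 3355.229 mm2
phi*Pn = 0.65 * 0.80 * (0.85 * 40 * (176591 - 3355.229) + 500 * 3355.229) / 1000
= 3935.17 kN

3935.17


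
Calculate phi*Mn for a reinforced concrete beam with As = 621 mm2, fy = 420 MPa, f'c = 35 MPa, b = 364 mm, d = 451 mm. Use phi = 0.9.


a = As * fy / (0.85 * f'c * b)
= 621 * 420 / (0.85 * 35 * 364)
= 24.0853 mm
Mn = As * fy * (d - a/2) / 10^6
= 114.4889 kN-m
phi*Mn = 0.9 * 114.4889 = 103.04 kN-m

103.04


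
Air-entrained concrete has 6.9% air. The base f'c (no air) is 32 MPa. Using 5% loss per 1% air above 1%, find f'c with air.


Strength loss = (6.9 - 1) * 5 = 29.5%
f'c = 32 * (1 - 29.5/100)
= 22.56 MPa

22.56


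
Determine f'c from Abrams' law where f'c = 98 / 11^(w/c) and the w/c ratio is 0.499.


f'c = 98 / 11^0.499
= 98 / 3.309
= 29.62 MPa

29.62


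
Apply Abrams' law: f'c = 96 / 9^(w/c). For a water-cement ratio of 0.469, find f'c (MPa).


f'c = 96 / 9^0.469
= 96 / 2.802
= 34.26 MPa

34.26


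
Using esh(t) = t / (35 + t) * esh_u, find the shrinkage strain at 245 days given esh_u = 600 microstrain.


esh(245) = 245 / (35 + 245) * 600
= 245 / 280 * 600
= 525.0 microstrain

525.0


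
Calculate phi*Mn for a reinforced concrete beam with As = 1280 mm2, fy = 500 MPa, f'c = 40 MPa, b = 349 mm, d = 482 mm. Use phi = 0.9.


a = As * fy / (0.85 * f'c * b)
= 1280 * 500 / (0.85 * 40 * 349)
= 53.9356 mm
Mn = As * fy * (d - a/2) / 10^6
= 291.2206 kN-m
phi*Mn = 0.9 * 291.2206 = 262.1 kN-m

262.1


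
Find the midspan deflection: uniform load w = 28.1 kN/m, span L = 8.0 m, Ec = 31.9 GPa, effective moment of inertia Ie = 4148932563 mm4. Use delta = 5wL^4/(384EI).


Convert: L = 8.0 m = 8000 mm, Ec = 31.9 GPa = 31900 MPa
delta = 5 * 28.1 * 8000^4 / (384 * 31900 * 4148932563)
= 11.32 mm

11.32


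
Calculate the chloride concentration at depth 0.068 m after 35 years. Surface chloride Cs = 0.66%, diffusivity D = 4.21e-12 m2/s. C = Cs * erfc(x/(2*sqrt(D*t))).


t_seconds = 35 * 365.25 * 24 * 3600 = 1104516000.0 s
arg = 0.068 / (2 * sqrt(4.21e-12 * 1104516000.0))
= 0.4986
erfc(0.4986) = 0.4807
C = 0.66 * 0.4807 = 0.3173%

0.3173


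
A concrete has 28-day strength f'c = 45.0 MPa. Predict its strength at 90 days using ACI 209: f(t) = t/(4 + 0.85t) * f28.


f(90) = 90 / (4 + 0.85 * 90) * 45.0
= 90 / 80.5 * 45.0
= 50.31 MPa

50.31


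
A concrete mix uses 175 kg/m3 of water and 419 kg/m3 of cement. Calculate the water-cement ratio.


w/c = water / cement
w/c = 175 / 419 = 0.418

0.418


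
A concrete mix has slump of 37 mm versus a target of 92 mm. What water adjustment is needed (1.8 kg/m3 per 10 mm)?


Difference = 92 - 37 = 55 mm
Water adjustment = 55 * 1.8 / 10 = 9.9 kg/m3

9.9


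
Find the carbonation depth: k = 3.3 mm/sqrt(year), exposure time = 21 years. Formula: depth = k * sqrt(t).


depth = k * sqrt(t)
= 3.3 * sqrt(21)
= 15.12 mm

15.12


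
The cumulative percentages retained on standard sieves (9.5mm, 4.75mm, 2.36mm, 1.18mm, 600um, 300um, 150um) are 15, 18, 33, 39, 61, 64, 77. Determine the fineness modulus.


FM = sum(cumulative % retained) / 100
= 307 / 100
= 3.07

3.07


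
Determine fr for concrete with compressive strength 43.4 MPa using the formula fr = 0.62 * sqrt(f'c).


fr = 0.62 * sqrt(43.4)
= 4.084 MPa

4.084


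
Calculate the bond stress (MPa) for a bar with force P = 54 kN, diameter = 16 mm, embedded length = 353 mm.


u = P / (pi * db * ld)
= 54 * 1000 / (pi * 16 * 353)
= 3.043 MPa

3.043


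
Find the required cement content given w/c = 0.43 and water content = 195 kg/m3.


Cement = water / (w/c)
= 195 / 0.43
= 453.5 kg/m3

453.5


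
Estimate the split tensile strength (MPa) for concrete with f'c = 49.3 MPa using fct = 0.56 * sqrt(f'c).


fct = 0.56 * sqrt(49.3)
= 0.56 * 7.021
= 3.932 MPa

3.932


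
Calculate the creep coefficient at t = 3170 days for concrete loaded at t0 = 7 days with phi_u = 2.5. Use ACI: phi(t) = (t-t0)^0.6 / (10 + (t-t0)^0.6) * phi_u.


dt = 3170 - 7 = 3163
phi = 3163^0.6 / (10 + 3163^0.6) * 2.5
= 2.316

2.316


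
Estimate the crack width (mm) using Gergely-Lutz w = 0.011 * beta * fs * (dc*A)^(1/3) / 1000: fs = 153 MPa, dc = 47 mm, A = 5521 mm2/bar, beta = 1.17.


w = 0.011 * beta * fs * (dc * A)^(1/3) / 1000
= 0.011 * 1.17 * 153 * (47 * 5521)^(1/3) / 1000
= 0.126 mm

0.126


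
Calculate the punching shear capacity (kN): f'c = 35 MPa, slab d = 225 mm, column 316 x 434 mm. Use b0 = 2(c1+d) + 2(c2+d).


b0 = 2*(316 + 225) + 2*(434 + 225) = 2400 mm
Vc = 0.33 * sqrt(35) * 2400 * 225 / 1000
= 1054.25 kN

1054.25


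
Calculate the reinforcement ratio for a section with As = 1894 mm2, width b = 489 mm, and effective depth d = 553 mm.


rho = As / (b * d)
= 1894 / (489 * 553)
= 0.007

0.007


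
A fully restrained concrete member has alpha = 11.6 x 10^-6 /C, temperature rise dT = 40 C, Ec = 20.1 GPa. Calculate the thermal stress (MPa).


sigma = alpha * dT * Ec
= 11.6e-6 * 40 * 20.1 * 1000
= 9.326 MPa

9.326


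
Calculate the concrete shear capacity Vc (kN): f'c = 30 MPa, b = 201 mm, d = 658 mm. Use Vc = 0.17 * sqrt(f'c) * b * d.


Vc = 0.17 * sqrt(30) * 201 * 658 / 1000
= 123.15 kN

123.15


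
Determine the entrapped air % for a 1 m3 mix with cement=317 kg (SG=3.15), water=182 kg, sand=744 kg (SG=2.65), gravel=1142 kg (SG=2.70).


Vol cement = 317 / (3.15 * 1000) = 0.100635 m3
Vol water = 182 / 1000 = 0.182 m3
Vol sand = 744 / (2.65 * 1000) = 0.280755 m3
Vol gravel = 1142 / (2.70 * 1000) = 0.422963 m3
Total solid + water volume = 0.986353 m3
Air = (1 - 0.986353) * 100 = 1.36%

1.36


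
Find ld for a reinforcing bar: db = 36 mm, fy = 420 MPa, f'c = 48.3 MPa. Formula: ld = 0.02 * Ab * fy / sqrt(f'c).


Ab = pi * 36^2 / 4 = 1017.876 mm2
ld = 0.02 * 1017.876 * 420 / sqrt(48.3)
= 1230.3 mm

1230.3


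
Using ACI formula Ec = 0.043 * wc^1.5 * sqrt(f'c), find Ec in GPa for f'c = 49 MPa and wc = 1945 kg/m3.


Ec = 0.043 * 1945^1.5 * sqrt(49) / 1000
= 25.82 GPa

25.82


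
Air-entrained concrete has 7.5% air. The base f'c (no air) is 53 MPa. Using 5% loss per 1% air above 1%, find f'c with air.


Strength loss = (7.5 - 1) * 5 = 32.5%
f'c = 53 * (1 - 32.5/100)
= 35.78 MPa

35.78


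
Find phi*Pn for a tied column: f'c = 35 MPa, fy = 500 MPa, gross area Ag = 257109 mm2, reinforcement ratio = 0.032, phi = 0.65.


Ast = rho * Ag = 0.032 * 257109 = 8227.488 mm2
phi*Pn = 0.65 * 0.80 * (0.85 * 35 * (257109 - 8227.488) + 500 * 8227.488) / 1000
= 5989.34 kN

5989.34


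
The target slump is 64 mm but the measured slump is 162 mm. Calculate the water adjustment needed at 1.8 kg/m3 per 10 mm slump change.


Difference = 64 - 162 = -98 mm
Water adjustment = -98 * 1.8 / 10 = -17.6 kg/m3

-17.6


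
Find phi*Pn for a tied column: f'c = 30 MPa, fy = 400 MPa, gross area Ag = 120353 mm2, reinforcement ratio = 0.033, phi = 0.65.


Ast = rho * Ag = 0.033 * 120353 = 3971.649 mm2
phi*Pn = 0.65 * 0.80 * (0.85 * 30 * (120353 - 3971.649) + 400 * 3971.649) / 1000
= 2369.32 kN

2369.32


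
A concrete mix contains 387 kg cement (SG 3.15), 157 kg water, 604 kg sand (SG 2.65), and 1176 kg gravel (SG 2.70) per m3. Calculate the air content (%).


Vol cement = 387 / (3.15 * 1000) = 0.122857 m3
Vol water = 157 / 1000 = 0.157 m3
Vol sand = 604 / (2.65 * 1000) = 0.227925 m3
Vol gravel = 1176 / (2.70 * 1000) = 0.435556 m3
Total solid + water volume = 0.943337 m3
Air = (1 - 0.943337) * 100 = 5.67%

5.67


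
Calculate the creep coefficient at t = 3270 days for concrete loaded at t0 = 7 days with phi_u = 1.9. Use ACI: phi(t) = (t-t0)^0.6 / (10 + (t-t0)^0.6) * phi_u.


dt = 3270 - 7 = 3263
phi = 3263^0.6 / (10 + 3263^0.6) * 1.9
= 1.763

1.763


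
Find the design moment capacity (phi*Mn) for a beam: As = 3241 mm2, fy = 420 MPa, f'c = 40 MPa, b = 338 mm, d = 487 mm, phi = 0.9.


a = As * fy / (0.85 * f'c * b)
= 3241 * 420 / (0.85 * 40 * 338)
= 118.4494 mm
Mn = As * fy * (d - a/2) / 10^6
= 582.2963 kN-m
phi*Mn = 0.9 * 582.2963 = 524.07 kN-m

524.07


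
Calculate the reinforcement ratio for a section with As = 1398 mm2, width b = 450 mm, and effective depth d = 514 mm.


rho = As / (b * d)
= 1398 / (450 * 514)
= 0.006

0.006


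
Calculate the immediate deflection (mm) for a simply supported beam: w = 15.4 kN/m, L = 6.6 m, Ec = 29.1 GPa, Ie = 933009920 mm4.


Convert: L = 6.6 m = 6600 mm, Ec = 29.1 GPa = 29100 MPa
delta = 5 * 15.4 * 6600^4 / (384 * 29100 * 933009920)
= 14.01 mm

14.01


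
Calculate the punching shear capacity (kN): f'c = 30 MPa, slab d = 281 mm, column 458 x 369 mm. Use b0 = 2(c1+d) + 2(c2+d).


b0 = 2*(458 + 281) + 2*(369 + 281) = 2778 mm
Vc = 0.33 * sqrt(30) * 2778 * 281 / 1000
= 1410.95 kN

1410.95


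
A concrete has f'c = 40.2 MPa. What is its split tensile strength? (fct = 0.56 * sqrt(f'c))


fct = 0.56 * sqrt(40.2)
= 0.56 * 6.34
= 3.551 MPa

3.551


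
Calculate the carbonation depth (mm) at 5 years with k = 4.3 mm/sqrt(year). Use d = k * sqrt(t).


depth = k * sqrt(t)
= 4.3 * sqrt(5)
= 9.62 mm

9.62


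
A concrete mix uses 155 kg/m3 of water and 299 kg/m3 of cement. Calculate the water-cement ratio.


w/c = water / cement
w/c = 155 / 299 = 0.518

0.518


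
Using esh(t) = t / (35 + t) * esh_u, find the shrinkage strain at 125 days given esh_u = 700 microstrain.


esh(125) = 125 / (35 + 125) * 700
= 125 / 160 * 700
= 546.9 microstrain

546.9


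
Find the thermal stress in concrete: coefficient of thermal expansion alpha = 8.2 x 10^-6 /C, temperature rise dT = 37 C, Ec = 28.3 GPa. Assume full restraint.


sigma = alpha * dT * Ec
= 8.2e-6 * 37 * 28.3 * 1000
= 8.586 MPa

8.586


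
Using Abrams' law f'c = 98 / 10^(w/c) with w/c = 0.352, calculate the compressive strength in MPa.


f'c = 98 / 10^0.352
= 98 / 2.249
= 43.57 MPa

43.57


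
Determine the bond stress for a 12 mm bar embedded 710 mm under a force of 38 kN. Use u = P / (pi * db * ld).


u = P / (pi * db * ld)
= 38 * 1000 / (pi * 12 * 710)
= 1.42 MPa

1.42


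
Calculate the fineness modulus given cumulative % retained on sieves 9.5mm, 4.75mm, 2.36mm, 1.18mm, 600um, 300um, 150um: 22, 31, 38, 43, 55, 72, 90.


FM = sum(cumulative % retained) / 100
= 351 / 100
= 3.51

3.51


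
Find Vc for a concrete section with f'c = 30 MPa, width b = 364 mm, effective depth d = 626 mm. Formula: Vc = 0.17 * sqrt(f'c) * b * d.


Vc = 0.17 * sqrt(30) * 364 * 626 / 1000
= 212.17 kN

212.17


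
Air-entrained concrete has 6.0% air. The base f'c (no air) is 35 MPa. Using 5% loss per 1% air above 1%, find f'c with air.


Strength loss = (6.0 - 1) * 5 = 25.0%
f'c = 35 * (1 - 25.0/100)
= 26.25 MPa

26.25
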